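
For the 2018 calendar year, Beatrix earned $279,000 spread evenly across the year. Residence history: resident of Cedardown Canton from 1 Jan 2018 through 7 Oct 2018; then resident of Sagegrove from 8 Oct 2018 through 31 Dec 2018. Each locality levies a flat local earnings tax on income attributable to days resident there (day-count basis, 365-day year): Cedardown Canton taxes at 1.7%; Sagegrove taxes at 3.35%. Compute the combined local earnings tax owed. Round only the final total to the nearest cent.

Cedardown Canton, 1 Jan – 7 Oct 2018: 280 days → $279,000 × 1.7% × 280/365 = $3,638.4658
Sagegrove, 8 Oct – 31 Dec 2018: 85 days → $279,000 × 3.35% × 85/365 = $2,176.5822
Total = $5,815.0479

$5,815.05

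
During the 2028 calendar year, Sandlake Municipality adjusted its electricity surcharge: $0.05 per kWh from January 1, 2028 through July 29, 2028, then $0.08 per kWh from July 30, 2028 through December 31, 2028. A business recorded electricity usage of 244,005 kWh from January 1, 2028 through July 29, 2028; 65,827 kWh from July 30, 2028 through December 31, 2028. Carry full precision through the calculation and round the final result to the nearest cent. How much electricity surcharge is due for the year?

$17,466.41

January 1 – July 29, 2028: 244,005 kWh at $0.05/kWh → $12,200.25
July 30 – December 31, 2028: 65,827 kWh at $0.08/kWh → $5,266.16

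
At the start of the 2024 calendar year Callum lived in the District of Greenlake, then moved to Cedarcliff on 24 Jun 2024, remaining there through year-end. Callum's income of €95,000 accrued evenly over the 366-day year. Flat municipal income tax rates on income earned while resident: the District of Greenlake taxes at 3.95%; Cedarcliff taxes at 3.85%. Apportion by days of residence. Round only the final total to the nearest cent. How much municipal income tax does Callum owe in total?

The District of Greenlake, 1 Jan – 23 Jun 2024: 175 days → €95,000 × 3.95% × 175/366 = €1,794.2281
Cedarcliff, 24 Jun – 31 Dec 2024: 191 days → €95,000 × 3.85% × 191/366 = €1,908.6954
Total = €3,702.9235

€3,702.92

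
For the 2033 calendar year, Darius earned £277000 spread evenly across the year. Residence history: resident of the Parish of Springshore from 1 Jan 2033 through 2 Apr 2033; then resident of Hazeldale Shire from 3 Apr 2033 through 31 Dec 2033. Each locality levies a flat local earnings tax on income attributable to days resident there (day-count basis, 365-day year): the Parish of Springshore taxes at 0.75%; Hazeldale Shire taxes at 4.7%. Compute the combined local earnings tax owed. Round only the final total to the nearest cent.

£10261.14

The Parish of Springshore, 1 Jan – 2 Apr 2033: 92 days → £277000 × 0.75% × 92/365 = £523.6438
Hazeldale Shire, 3 Apr – 31 Dec 2033: 273 days → £277000 × 4.7% × 273/365 = £9737.4986
Total = £10261.1425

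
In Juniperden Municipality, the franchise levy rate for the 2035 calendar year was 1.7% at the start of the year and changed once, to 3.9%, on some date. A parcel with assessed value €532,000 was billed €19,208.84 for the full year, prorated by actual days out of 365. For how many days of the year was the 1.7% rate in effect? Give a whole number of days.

Let d = days at the first rate; then 365 − d days at the second rate.
€532,000 × [1.7%·d + 3.9%·(365−d)] / 365 = €19,208.84
Solving gives d = 48, so the new rate took effect on 18 February 2035.

48 days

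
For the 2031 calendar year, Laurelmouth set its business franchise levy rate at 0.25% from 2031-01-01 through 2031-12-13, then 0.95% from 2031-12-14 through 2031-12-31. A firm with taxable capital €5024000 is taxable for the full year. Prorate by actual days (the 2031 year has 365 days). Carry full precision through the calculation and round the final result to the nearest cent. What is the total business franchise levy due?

2031-01-01 to 2031-12-13: 347 days at 0.25% → €5024000 × 0.25% × 347/365 = €11940.6027
2031-12-14 to 2031-12-31: 18 days at 0.95% → €5024000 × 0.95% × 18/365 = €2353.7096
Total = €14294.3123

€14294.31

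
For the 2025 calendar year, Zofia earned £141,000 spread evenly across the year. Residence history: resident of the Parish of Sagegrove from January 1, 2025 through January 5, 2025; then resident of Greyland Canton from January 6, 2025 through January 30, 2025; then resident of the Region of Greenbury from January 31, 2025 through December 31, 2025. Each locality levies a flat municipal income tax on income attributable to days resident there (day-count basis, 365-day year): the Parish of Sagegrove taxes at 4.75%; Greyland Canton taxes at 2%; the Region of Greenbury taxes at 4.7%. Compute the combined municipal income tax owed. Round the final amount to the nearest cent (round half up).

£6,367.21

The Parish of Sagegrove, January 1 – January 5, 2025: 5 days → £141,000 × 4.75% × 5/365 = £91.7466
Greyland Canton, January 6 – January 30, 2025: 25 days → £141,000 × 2% × 25/365 = £193.1507
The Region of Greenbury, January 31 – December 31, 2025: 335 days → £141,000 × 4.7% × 335/365 = £6,082.3151
Total = £6,367.2123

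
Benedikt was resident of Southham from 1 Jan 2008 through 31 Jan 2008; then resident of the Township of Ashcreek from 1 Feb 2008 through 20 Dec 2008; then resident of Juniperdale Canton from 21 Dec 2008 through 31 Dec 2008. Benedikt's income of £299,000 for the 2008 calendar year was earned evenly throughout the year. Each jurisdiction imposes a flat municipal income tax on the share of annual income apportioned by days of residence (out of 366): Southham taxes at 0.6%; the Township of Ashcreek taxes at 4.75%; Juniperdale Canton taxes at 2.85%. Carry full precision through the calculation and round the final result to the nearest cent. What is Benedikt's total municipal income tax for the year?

Southham, 1 Jan – 31 Jan 2008: 31 days → £299,000 × 0.6% × 31/366 = £151.9508
The Township of Ashcreek, 1 Feb – 20 Dec 2008: 324 days → £299,000 × 4.75% × 324/366 = £12,572.7049
Juniperdale Canton, 21 Dec – 31 Dec 2008: 11 days → £299,000 × 2.85% × 11/366 = £256.1107
Total = £12,980.7664

£12,980.77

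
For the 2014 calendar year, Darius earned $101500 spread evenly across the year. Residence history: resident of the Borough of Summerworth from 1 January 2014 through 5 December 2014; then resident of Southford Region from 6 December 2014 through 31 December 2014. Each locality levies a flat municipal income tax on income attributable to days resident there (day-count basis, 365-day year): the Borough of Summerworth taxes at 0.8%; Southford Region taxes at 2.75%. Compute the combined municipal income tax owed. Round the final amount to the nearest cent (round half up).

The Borough of Summerworth, 1 January – 5 December 2014: 339 days → $101500 × 0.8% × 339/365 = $754.1589
Southford Region, 6 December – 31 December 2014: 26 days → $101500 × 2.75% × 26/365 = $198.8288
Total = $952.9877

$952.99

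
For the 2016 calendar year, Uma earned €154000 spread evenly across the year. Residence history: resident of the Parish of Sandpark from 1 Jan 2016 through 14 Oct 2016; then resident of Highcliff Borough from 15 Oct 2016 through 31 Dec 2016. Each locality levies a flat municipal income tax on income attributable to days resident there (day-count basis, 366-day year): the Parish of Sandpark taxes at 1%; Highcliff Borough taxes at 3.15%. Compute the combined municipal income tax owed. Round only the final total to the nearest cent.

The Parish of Sandpark, 1 Jan – 14 Oct 2016: 288 days → €154000 × 1% × 288/366 = €1211.8033
Highcliff Borough, 15 Oct – 31 Dec 2016: 78 days → €154000 × 3.15% × 78/366 = €1033.8197
Total = €2245.6230

€2245.62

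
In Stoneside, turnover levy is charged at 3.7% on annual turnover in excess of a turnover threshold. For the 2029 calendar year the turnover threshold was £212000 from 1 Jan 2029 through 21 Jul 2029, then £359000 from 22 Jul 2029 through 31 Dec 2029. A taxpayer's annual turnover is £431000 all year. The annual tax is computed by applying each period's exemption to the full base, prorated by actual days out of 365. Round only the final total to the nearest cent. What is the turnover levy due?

£5674.08

1 Jan – 21 Jul 2029: 202 days, exemption £212000 → (£431000 − £212000) × 3.7% × 202/365 = £4484.4000
22 Jul – 31 Dec 2029: 163 days, exemption £359000 → (£431000 − £359000) × 3.7% × 163/365 = £1189.6767
Total = £5674.0767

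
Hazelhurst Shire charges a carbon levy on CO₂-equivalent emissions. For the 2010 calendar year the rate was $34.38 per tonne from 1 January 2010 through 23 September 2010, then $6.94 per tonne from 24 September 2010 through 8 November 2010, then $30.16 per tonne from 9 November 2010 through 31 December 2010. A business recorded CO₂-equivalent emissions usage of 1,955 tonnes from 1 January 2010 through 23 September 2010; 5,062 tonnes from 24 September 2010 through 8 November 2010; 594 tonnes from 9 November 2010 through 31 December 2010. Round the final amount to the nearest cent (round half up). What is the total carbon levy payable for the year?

$120,258.22

1 January – 23 September 2010: 1,955 tonnes at $34.38/tonne → $67,212.90
24 September – 8 November 2010: 5,062 tonnes at $6.94/tonne → $35,130.28
9 November – 31 December 2010: 594 tonnes at $30.16/tonne → $17,915.04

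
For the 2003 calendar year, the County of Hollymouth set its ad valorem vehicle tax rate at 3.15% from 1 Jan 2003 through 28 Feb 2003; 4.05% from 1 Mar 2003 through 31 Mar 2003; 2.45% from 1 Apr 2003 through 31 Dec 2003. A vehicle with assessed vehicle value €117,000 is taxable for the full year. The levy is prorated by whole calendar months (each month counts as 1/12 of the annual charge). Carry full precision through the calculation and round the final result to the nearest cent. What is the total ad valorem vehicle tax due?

€3,159.00

1 Jan – 28 Feb 2003: 2 months at 3.15% → €117,000 × 3.15% × 2/12 = €614.2500
1 Mar – 31 Mar 2003: 1 month at 4.05% → €117,000 × 4.05% × 1/12 = €394.8750
1 Apr – 31 Dec 2003: 9 months at 2.45% → €117,000 × 2.45% × 9/12 = €2,149.8750
Total = €3,159.0000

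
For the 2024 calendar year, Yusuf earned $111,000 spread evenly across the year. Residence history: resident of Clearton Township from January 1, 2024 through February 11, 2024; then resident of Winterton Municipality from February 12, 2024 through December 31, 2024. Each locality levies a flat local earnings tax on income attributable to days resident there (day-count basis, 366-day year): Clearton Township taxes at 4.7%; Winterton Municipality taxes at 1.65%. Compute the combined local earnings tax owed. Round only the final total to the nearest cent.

Clearton Township, January 1 – February 11, 2024: 42 days → $111,000 × 4.7% × 42/366 = $598.6721
Winterton Municipality, February 12 – December 31, 2024: 324 days → $111,000 × 1.65% × 324/366 = $1,621.3279
Total = $2,220.0000

$2,220.00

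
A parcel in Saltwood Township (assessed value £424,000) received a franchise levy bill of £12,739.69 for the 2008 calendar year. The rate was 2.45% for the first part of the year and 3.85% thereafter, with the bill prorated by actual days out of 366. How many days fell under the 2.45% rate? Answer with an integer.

221 days

Let d = days at the first rate; then 366 − d days at the second rate.
£424,000 × [2.45%·d + 3.85%·(366−d)] / 366 = £12,739.69
Solving gives d = 221, so the new rate took effect on August 9, 2008.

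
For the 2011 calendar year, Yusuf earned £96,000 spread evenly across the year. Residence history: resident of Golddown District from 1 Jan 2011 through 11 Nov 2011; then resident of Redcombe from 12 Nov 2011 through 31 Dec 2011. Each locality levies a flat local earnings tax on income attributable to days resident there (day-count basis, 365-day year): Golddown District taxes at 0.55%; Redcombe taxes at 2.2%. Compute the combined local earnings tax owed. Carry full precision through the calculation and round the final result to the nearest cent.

£744.99

Golddown District, 1 Jan – 11 Nov 2011: 315 days → £96,000 × 0.55% × 315/365 = £455.6712
Redcombe, 12 Nov – 31 Dec 2011: 50 days → £96,000 × 2.2% × 50/365 = £289.3151
Total = £744.9863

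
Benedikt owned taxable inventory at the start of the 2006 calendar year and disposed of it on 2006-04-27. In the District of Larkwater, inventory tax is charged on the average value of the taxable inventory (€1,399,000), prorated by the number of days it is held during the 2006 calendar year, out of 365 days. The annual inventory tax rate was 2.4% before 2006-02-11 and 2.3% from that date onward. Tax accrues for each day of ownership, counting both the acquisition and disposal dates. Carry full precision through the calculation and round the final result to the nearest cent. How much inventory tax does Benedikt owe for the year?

€10,471.42

2006-01-01 to 2006-02-10: 41 days at 2.4% → €1,399,000 × 2.4% × 41/365 = €3,771.5507
2006-02-11 to 2006-04-27: 76 days at 2.3% → €1,399,000 × 2.3% × 76/365 = €6,699.8685
Total = €10,471.4192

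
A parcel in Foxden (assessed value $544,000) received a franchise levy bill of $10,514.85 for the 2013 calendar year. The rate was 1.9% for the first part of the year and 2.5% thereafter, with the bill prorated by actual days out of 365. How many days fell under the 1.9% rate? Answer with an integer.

Let d = days at the first rate; then 365 − d days at the second rate.
$544,000 × [1.9%·d + 2.5%·(365−d)] / 365 = $10,514.85
Solving gives d = 345, so the new rate took effect on December 12, 2013.

345 days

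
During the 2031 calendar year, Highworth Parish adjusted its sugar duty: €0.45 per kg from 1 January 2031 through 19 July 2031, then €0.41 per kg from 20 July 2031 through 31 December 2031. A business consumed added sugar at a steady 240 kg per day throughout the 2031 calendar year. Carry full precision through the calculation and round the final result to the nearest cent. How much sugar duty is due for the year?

1 January – 19 July 2031: 200 days × 240 kg/day = 48,000 kg at €0.45/kg → €21,600.00
20 July – 31 December 2031: 165 days × 240 kg/day = 39,600 kg at €0.41/kg → €16,236.00

€37,836.00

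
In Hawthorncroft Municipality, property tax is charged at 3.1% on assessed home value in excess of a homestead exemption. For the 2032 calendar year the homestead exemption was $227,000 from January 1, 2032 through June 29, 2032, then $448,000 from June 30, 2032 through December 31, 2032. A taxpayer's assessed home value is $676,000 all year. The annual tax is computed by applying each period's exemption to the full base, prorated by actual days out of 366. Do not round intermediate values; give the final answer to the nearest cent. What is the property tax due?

January 1 – June 29, 2032: 181 days, exemption $227,000 → ($676,000 − $227,000) × 3.1% × 181/366 = $6,883.4399
June 30 – December 31, 2032: 185 days, exemption $448,000 → ($676,000 − $448,000) × 3.1% × 185/366 = $3,572.6230
Total = $10,456.0628

$10,456.06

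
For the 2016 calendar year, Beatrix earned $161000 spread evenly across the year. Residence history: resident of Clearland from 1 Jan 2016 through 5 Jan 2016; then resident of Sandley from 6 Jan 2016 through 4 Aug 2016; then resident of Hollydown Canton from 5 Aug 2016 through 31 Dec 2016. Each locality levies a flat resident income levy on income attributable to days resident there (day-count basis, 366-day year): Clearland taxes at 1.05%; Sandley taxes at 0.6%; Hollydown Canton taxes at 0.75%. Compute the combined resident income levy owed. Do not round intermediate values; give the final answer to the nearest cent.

Clearland, 1 Jan – 5 Jan 2016: 5 days → $161000 × 1.05% × 5/366 = $23.0943
Sandley, 6 Jan – 4 Aug 2016: 212 days → $161000 × 0.6% × 212/366 = $559.5410
Hollydown Canton, 5 Aug – 31 Dec 2016: 149 days → $161000 × 0.75% × 149/366 = $491.5779
Total = $1074.2131

$1074.21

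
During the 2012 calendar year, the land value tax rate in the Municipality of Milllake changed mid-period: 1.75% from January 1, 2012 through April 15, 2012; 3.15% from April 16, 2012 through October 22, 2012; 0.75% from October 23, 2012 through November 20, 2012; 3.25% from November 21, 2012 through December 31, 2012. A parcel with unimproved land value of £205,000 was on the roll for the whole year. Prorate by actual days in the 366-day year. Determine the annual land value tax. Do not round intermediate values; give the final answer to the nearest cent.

January 1 – April 15, 2012: 106 days at 1.75% → £205,000 × 1.75% × 106/366 = £1,039.0027
April 16 – October 22, 2012: 190 days at 3.15% → £205,000 × 3.15% × 190/366 = £3,352.2541
October 23 – November 20, 2012: 29 days at 0.75% → £205,000 × 0.75% × 29/366 = £121.8238
November 21 – December 31, 2012: 41 days at 3.25% → £205,000 × 3.25% × 41/366 = £746.3456
Total = £5,259.4262

£5,259.43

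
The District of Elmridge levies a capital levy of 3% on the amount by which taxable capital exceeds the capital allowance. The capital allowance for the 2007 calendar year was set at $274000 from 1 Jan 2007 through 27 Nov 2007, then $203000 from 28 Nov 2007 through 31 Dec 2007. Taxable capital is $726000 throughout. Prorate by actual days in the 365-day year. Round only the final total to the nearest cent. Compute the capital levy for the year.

1 Jan – 27 Nov 2007: 331 days, exemption $274000 → ($726000 − $274000) × 3% × 331/365 = $12296.8767
28 Nov – 31 Dec 2007: 34 days, exemption $203000 → ($726000 − $203000) × 3% × 34/365 = $1461.5342
Total = $13758.4110

$13758.41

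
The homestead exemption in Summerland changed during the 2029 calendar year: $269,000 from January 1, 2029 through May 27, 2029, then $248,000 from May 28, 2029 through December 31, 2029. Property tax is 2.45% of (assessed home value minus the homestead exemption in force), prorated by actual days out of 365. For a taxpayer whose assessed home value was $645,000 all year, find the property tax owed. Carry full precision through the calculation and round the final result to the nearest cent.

$9,519.29

January 1 – May 27, 2029: 147 days, exemption $269,000 → ($645,000 − $269,000) × 2.45% × 147/365 = $3,710.0384
May 28 – December 31, 2029: 218 days, exemption $248,000 → ($645,000 − $248,000) × 2.45% × 218/365 = $5,809.2521
Total = $9,519.2904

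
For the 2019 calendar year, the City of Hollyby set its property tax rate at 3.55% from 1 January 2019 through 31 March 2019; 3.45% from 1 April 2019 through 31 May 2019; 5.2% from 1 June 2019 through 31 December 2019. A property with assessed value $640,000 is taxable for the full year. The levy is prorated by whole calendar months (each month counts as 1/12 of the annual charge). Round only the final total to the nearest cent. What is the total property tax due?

$28,773.33

1 January – 31 March 2019: 3 months at 3.55% → $640,000 × 3.55% × 3/12 = $5,680.0000
1 April – 31 May 2019: 2 months at 3.45% → $640,000 × 3.45% × 2/12 = $3,680.0000
1 June – 31 December 2019: 7 months at 5.2% → $640,000 × 5.2% × 7/12 = $19,413.3333
Total = $28,773.3333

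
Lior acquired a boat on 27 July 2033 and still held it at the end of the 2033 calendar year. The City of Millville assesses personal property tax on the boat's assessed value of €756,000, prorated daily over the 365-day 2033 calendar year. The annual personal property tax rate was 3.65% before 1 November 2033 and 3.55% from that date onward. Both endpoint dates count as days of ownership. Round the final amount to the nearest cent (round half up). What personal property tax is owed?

€11,818.45

27 July – 31 October 2033: 97 days at 3.65% → €756,000 × 3.65% × 97/365 = €7,333.2000
1 November – 31 December 2033: 61 days at 3.55% → €756,000 × 3.55% × 61/365 = €4,485.2548
Total = €11,818.4548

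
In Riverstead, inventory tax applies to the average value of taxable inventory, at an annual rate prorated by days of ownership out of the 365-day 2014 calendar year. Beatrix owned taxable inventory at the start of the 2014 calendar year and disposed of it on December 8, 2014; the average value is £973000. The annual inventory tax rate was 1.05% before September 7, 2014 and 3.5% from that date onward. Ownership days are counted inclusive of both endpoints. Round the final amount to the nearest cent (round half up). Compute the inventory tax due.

January 1 – September 6, 2014: 249 days at 1.05% → £973000 × 1.05% × 249/365 = £6969.6123
September 7 – December 8, 2014: 93 days at 3.5% → £973000 × 3.5% × 93/365 = £8677.0274
Total = £15646.6397

£15646.64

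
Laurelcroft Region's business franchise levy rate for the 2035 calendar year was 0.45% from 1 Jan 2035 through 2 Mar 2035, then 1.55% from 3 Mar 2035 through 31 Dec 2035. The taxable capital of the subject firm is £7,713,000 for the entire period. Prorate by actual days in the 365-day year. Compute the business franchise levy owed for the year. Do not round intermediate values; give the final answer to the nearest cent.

£105,372.26

1 Jan – 2 Mar 2035: 61 days at 0.45% → £7,713,000 × 0.45% × 61/365 = £5,800.5986
3 Mar – 31 Dec 2035: 304 days at 1.55% → £7,713,000 × 1.55% × 304/365 = £99,571.6603
Total = £105,372.2589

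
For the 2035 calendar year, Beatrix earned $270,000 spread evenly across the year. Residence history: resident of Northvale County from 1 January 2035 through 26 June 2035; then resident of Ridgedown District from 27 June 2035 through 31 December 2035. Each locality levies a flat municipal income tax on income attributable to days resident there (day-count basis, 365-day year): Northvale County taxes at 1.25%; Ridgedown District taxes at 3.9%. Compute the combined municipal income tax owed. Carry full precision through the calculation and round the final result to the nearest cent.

$7,060.32

Northvale County, 1 January – 26 June 2035: 177 days → $270,000 × 1.25% × 177/365 = $1,636.6438
Ridgedown District, 27 June – 31 December 2035: 188 days → $270,000 × 3.9% × 188/365 = $5,423.6712
Total = $7,060.3151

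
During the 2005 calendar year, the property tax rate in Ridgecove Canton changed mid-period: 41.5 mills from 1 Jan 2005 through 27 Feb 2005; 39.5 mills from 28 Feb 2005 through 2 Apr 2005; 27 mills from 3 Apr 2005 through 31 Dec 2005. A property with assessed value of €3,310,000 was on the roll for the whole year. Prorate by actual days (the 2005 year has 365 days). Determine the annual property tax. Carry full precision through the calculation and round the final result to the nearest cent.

€100,850.71

1 Jan – 27 Feb 2005: 58 days at 41.5 mills → €3,310,000 × 4.15% × 58/365 = €21,827.8630
28 Feb – 2 Apr 2005: 34 days at 39.5 mills → €3,310,000 × 3.95% × 34/365 = €12,178.9863
3 Apr – 31 Dec 2005: 273 days at 27 mills → €3,310,000 × 2.7% × 273/365 = €66,843.8630
Total = €100,850.7123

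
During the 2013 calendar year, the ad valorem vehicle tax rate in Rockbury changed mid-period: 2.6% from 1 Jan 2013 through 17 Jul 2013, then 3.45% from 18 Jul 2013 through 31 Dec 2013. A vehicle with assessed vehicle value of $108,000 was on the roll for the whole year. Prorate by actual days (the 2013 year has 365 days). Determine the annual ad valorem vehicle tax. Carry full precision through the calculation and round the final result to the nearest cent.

1 Jan – 17 Jul 2013: 198 days at 2.6% → $108,000 × 2.6% × 198/365 = $1,523.2438
18 Jul – 31 Dec 2013: 167 days at 3.45% → $108,000 × 3.45% × 167/365 = $1,704.7726
Total = $3,228.0164

$3,228.02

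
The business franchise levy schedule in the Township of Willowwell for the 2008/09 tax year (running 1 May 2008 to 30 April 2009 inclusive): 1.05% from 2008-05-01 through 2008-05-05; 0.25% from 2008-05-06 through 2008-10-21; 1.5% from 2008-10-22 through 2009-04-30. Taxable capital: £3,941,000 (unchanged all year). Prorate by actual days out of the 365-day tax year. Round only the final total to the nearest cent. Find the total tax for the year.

£36,062.85

2008-05-01 to 2008-05-05: 5 days at 1.05% → £3,941,000 × 1.05% × 5/365 = £566.8562
2008-05-06 to 2008-10-21: 169 days at 0.25% → £3,941,000 × 0.25% × 169/365 = £4,561.8425
2008-10-22 to 2009-04-30: 191 days at 1.5% → £3,941,000 × 1.5% × 191/365 = £30,934.1507
Total = £36,062.8493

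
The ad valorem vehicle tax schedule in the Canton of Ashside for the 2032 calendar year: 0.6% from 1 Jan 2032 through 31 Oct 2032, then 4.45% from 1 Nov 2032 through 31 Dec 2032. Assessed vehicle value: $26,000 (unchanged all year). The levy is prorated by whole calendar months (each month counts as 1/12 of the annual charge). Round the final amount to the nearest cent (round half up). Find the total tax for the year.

1 Jan – 31 Oct 2032: 10 months at 0.6% → $26,000 × 0.6% × 10/12 = $130.0000
1 Nov – 31 Dec 2032: 2 months at 4.45% → $26,000 × 4.45% × 2/12 = $192.8333
Total = $322.8333

$322.83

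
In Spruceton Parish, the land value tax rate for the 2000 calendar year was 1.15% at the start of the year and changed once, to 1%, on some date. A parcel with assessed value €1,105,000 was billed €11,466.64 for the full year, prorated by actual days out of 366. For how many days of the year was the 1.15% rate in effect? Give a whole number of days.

92 days

Let d = days at the first rate; then 366 − d days at the second rate.
€1,105,000 × [1.15%·d + 1%·(366−d)] / 366 = €11,466.64
Solving gives d = 92, so the new rate took effect on April 2, 2000.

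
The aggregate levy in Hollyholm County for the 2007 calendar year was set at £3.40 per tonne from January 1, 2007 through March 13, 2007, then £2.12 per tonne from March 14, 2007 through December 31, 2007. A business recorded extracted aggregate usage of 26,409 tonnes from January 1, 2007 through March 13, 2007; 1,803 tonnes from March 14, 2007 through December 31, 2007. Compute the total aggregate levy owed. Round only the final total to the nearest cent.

January 1 – March 13, 2007: 26,409 tonnes at £3.40/tonne → £89,790.60
March 14 – December 31, 2007: 1,803 tonnes at £2.12/tonne → £3,822.36

£93,612.96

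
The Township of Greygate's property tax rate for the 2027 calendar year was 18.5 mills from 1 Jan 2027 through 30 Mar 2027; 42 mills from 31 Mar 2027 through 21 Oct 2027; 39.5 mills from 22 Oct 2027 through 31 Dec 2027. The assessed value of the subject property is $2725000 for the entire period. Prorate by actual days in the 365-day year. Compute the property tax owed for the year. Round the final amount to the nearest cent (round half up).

$97510.21

1 Jan – 30 Mar 2027: 89 days at 18.5 mills → $2725000 × 1.85% × 89/365 = $12292.3630
31 Mar – 21 Oct 2027: 205 days at 42 mills → $2725000 × 4.2% × 205/365 = $64280.1370
22 Oct – 31 Dec 2027: 71 days at 39.5 mills → $2725000 × 3.95% × 71/365 = $20937.7055
Total = $97510.2055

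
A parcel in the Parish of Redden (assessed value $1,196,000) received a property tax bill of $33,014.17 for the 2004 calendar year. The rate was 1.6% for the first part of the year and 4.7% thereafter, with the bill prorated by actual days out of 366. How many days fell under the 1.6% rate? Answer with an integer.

Let d = days at the first rate; then 366 − d days at the second rate.
$1,196,000 × [1.6%·d + 4.7%·(366−d)] / 366 = $33,014.17
Solving gives d = 229, so the new rate took effect on 17 Aug 2004.

229 days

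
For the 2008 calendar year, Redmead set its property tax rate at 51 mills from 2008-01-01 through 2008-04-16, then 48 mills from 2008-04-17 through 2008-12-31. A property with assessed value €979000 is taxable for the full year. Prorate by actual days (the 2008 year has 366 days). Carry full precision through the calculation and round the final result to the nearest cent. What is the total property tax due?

€47850.63

2008-01-01 to 2008-04-16: 107 days at 51 mills → €979000 × 5.1% × 107/366 = €14596.7295
2008-04-17 to 2008-12-31: 259 days at 48 mills → €979000 × 4.8% × 259/366 = €33253.9016
Total = €47850.6311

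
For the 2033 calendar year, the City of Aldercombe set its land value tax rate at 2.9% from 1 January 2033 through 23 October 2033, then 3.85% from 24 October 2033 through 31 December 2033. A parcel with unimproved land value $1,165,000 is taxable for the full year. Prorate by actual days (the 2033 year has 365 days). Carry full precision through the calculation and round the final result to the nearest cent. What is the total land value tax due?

$35,877.21

1 January – 23 October 2033: 296 days at 2.9% → $1,165,000 × 2.9% × 296/365 = $27,398.2466
24 October – 31 December 2033: 69 days at 3.85% → $1,165,000 × 3.85% × 69/365 = $8,478.9658
Total = $35,877.2123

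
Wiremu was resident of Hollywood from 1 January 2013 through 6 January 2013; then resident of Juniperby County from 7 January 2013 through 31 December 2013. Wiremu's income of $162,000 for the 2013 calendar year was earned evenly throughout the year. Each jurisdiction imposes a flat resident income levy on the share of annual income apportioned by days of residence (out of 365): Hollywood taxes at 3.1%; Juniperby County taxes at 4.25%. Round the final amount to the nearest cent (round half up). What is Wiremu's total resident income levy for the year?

$6,854.38

Hollywood, 1 January – 6 January 2013: 6 days → $162,000 × 3.1% × 6/365 = $82.5534
Juniperby County, 7 January – 31 December 2013: 359 days → $162,000 × 4.25% × 359/365 = $6,771.8219
Total = $6,854.3753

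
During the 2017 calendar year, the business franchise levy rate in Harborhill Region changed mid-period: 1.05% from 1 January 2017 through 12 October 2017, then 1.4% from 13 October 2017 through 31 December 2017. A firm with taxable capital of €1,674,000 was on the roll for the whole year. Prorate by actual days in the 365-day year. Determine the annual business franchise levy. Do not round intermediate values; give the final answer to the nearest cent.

€18,861.16

1 January – 12 October 2017: 285 days at 1.05% → €1,674,000 × 1.05% × 285/365 = €13,724.5068
13 October – 31 December 2017: 80 days at 1.4% → €1,674,000 × 1.4% × 80/365 = €5,136.6575
Total = €18,861.1644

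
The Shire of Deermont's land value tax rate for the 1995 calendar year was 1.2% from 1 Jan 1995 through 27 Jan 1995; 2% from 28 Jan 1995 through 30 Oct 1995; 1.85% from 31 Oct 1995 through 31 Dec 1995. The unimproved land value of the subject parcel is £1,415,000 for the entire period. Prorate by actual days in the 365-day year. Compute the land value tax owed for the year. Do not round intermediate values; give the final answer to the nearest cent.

1 Jan – 27 Jan 1995: 27 days at 1.2% → £1,415,000 × 1.2% × 27/365 = £1,256.0548
28 Jan – 30 Oct 1995: 276 days at 2% → £1,415,000 × 2% × 276/365 = £21,399.4521
31 Oct – 31 Dec 1995: 62 days at 1.85% → £1,415,000 × 1.85% × 62/365 = £4,446.5890
Total = £27,102.0959

£27,102.10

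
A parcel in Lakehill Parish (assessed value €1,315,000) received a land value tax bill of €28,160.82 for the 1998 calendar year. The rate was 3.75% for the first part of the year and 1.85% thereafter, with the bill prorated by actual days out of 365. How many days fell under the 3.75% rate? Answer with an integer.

Let d = days at the first rate; then 365 − d days at the second rate.
€1,315,000 × [3.75%·d + 1.85%·(365−d)] / 365 = €28,160.82
Solving gives d = 56, so the new rate took effect on 26 Feb 1998.

56 days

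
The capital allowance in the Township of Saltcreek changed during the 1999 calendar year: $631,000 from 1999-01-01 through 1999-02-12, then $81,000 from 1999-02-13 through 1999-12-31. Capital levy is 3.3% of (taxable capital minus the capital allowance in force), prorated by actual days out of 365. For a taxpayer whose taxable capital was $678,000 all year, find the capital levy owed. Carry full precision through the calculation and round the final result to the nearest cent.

1999-01-01 to 1999-02-12: 43 days, exemption $631,000 → ($678,000 − $631,000) × 3.3% × 43/365 = $182.7205
1999-02-13 to 1999-12-31: 322 days, exemption $81,000 → ($678,000 − $81,000) × 3.3% × 322/365 = $17,380.0603
Total = $17,562.7808

$17,562.78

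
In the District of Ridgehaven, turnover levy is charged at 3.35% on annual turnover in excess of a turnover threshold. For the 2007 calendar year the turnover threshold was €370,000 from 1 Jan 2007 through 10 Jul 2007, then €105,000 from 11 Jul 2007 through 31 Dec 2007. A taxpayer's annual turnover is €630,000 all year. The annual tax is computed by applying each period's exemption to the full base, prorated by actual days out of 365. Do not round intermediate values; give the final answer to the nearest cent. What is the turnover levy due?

€12,942.01

1 Jan – 10 Jul 2007: 191 days, exemption €370,000 → (€630,000 − €370,000) × 3.35% × 191/365 = €4,557.8356
11 Jul – 31 Dec 2007: 174 days, exemption €105,000 → (€630,000 − €105,000) × 3.35% × 174/365 = €8,384.1781
Total = €12,942.0137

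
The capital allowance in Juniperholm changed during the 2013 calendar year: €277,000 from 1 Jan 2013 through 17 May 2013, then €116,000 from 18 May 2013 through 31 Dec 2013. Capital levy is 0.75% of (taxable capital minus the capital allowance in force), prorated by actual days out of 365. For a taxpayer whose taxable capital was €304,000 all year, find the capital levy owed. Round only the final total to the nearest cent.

1 Jan – 17 May 2013: 137 days, exemption €277,000 → (€304,000 − €277,000) × 0.75% × 137/365 = €76.0068
18 May – 31 Dec 2013: 228 days, exemption €116,000 → (€304,000 − €116,000) × 0.75% × 228/365 = €880.7671
Total = €956.7740

€956.77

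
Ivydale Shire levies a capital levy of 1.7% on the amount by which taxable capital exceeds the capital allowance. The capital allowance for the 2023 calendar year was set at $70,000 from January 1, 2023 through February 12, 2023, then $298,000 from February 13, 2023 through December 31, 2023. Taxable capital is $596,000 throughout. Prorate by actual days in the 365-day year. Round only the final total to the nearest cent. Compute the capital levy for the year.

January 1 – February 12, 2023: 43 days, exemption $70,000 → ($596,000 − $70,000) × 1.7% × 43/365 = $1,053.4411
February 13 – December 31, 2023: 322 days, exemption $298,000 → ($596,000 − $298,000) × 1.7% × 322/365 = $4,469.1836
Total = $5,522.6247

$5,522.62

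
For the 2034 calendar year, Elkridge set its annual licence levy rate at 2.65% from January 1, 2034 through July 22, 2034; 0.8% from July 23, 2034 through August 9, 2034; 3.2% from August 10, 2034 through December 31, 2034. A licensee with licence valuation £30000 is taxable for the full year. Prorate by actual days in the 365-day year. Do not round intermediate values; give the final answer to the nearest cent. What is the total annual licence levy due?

£832.73

January 1 – July 22, 2034: 203 days at 2.65% → £30000 × 2.65% × 203/365 = £442.1507
July 23 – August 9, 2034: 18 days at 0.8% → £30000 × 0.8% × 18/365 = £11.8356
August 10 – December 31, 2034: 144 days at 3.2% → £30000 × 3.2% × 144/365 = £378.7397
Total = £832.7260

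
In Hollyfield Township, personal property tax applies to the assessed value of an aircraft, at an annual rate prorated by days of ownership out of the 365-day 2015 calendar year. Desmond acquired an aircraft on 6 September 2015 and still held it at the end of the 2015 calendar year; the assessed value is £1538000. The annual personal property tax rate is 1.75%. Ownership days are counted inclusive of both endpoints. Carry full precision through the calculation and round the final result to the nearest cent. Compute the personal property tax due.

Days held (6 September – 31 December 2015): 117 out of 365
Tax = £1538000 × 1.75% × 117/365 = £8627.5479

£8627.55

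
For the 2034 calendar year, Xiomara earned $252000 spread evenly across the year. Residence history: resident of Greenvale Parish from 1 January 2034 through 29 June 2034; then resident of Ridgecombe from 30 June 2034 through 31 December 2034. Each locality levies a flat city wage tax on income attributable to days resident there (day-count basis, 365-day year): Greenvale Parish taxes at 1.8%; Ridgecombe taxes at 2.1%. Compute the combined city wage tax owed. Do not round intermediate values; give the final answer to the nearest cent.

Greenvale Parish, 1 January – 29 June 2034: 180 days → $252000 × 1.8% × 180/365 = $2236.9315
Ridgecombe, 30 June – 31 December 2034: 185 days → $252000 × 2.1% × 185/365 = $2682.2466
Total = $4919.1781

$4919.18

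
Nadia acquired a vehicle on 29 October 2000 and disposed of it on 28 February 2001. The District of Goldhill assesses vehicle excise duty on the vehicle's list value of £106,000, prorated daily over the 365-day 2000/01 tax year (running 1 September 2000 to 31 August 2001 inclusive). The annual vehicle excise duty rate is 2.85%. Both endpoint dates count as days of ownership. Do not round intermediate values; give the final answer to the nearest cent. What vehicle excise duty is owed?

£1,018.04

Days held (29 October 2000 – 28 February 2001): 123 out of 365
Tax = £106,000 × 2.85% × 123/365 = £1,018.0356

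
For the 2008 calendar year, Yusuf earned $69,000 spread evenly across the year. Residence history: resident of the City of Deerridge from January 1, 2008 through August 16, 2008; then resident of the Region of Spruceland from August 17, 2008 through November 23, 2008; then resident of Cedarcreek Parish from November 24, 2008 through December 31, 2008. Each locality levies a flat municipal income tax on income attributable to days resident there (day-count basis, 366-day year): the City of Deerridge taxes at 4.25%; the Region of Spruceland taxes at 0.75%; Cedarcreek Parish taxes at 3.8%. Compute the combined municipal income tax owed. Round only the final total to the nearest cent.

$2,247.02

The City of Deerridge, January 1 – August 16, 2008: 229 days → $69,000 × 4.25% × 229/366 = $1,834.8156
The Region of Spruceland, August 17 – November 23, 2008: 99 days → $69,000 × 0.75% × 99/366 = $139.9795
Cedarcreek Parish, November 24 – December 31, 2008: 38 days → $69,000 × 3.8% × 38/366 = $272.2295
Total = $2,247.0246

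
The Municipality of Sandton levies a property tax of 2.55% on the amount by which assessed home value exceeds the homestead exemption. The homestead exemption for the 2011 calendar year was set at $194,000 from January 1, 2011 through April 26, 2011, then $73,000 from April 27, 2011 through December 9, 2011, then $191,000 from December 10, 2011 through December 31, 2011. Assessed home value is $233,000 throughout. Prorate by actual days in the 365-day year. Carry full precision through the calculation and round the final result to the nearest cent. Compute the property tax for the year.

January 1 – April 26, 2011: 116 days, exemption $194,000 → ($233,000 − $194,000) × 2.55% × 116/365 = $316.0603
April 27 – December 9, 2011: 227 days, exemption $73,000 → ($233,000 − $73,000) × 2.55% × 227/365 = $2,537.4247
December 10 – December 31, 2011: 22 days, exemption $191,000 → ($233,000 − $191,000) × 2.55% × 22/365 = $64.5534
Total = $2,918.0384

$2,918.04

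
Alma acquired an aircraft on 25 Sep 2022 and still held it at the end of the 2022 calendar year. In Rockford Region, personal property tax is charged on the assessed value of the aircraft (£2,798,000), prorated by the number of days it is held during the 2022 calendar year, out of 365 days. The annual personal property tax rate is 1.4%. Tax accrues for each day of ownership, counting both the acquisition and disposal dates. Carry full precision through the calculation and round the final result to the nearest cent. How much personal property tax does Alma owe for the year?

Days held (25 Sep – 31 Dec 2022): 98 out of 365
Tax = £2,798,000 × 1.4% × 98/365 = £10,517.4137

£10,517.41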